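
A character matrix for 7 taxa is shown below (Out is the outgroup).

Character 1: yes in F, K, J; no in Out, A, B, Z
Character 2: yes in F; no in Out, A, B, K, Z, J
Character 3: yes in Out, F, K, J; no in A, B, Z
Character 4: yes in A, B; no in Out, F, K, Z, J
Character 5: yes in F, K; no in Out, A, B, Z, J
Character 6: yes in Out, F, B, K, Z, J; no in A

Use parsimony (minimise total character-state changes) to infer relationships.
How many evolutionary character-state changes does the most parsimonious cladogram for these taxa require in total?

Character polarity is set by the outgroup: the derived state is whichever differs from the outgroup's state, so for Character 3, Character 6 the derived state is 'no', and for the remaining characters it is 'yes'.
Character 1 (derived state 'yes') is shared by F, J, and K — a synapomorphy uniting that clade.
Character 2 (derived state 'yes') is unique to F (autapomorphy; uninformative for grouping).
Character 3: derived state 'no' in A, B, and Z only — synapomorphy for {A, B, Z}.
Only A and B show the derived state 'yes' for Character 4, supporting them as a clade.
Only F and K show the derived state 'yes' for Character 5, supporting them as a clade.
Character 6 (derived state 'no') is unique to A (autapomorphy; uninformative for grouping).
Most parsimonious ingroup topology: (((F,K),J),((A,B),Z)).
Changes per character on this tree: Character 1: 1; Character 2: 1; Character 3: 1; Character 4: 1; Character 5: 1; Character 6: 1.
Total = 6.

6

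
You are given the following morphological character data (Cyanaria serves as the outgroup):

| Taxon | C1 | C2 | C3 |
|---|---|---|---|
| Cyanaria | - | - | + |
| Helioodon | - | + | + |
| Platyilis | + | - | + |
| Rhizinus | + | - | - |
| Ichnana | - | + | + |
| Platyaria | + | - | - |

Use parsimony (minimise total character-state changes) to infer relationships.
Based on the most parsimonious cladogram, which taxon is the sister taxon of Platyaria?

Character polarity is set by the outgroup: the derived state is whichever differs from the outgroup's state, so for C3 the derived state is '-', and for the remaining characters it is '+'.
C1: derived state '+' in Platyaria, Platyilis, and Rhizinus only — synapomorphy for {Platyaria, Platyilis, Rhizinus}.
C2: derived state '+' in Helioodon and Ichnana only — synapomorphy for {Helioodon, Ichnana}.
Only Platyaria and Rhizinus show the derived state '-' for C3, supporting them as a clade.
Most parsimonious ingroup topology: ((Helioodon,Ichnana),(Platyilis,(Rhizinus,Platyaria))).
Platyaria and Rhizinus form a cherry on this tree, so they are sister taxa.

Rhizinus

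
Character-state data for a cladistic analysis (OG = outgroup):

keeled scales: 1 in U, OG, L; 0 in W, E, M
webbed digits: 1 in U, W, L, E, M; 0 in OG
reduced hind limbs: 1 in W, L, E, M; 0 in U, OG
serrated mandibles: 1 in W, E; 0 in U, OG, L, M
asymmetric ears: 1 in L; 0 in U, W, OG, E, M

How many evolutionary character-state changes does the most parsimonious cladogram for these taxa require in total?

5

Character polarity is set by the outgroup: the derived state is whichever differs from the outgroup's state, so for keeled scales the derived state is '0', and for the remaining characters it is '1'.
keeled scales: derived state '0' in E, M, and W only — synapomorphy for {E, M, W}.
webbed digits (derived state '1') is shared by all ingroup taxa — unites the whole ingroup.
Only E, L, M, and W show the derived state '1' for reduced hind limbs, supporting them as a clade.
serrated mandibles: derived state '1' in E and W only — synapomorphy for {E, W}.
asymmetric ears (derived state '1') is unique to L (autapomorphy; uninformative for grouping).
Most parsimonious ingroup topology: (((M,(W,E)),L),U).
Changes per character on this tree: keeled scales: 1; webbed digits: 1; reduced hind limbs: 1; serrated mandibles: 1; asymmetric ears: 1.
Total = 5.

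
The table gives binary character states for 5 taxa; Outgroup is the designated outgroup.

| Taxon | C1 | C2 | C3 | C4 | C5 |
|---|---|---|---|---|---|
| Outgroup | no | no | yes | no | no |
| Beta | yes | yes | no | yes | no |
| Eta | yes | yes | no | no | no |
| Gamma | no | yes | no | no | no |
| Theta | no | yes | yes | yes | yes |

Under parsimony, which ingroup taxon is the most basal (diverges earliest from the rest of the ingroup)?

Theta

Character polarity is set by the outgroup: the derived state is whichever differs from the outgroup's state, so for C3 the derived state is 'no', and for the remaining characters it is 'yes'.
C1 (derived state 'yes') is shared by Beta and Eta — a synapomorphy uniting that clade.
All ingroup taxa share the derived state 'yes' for C2; it defines the ingroup but does not resolve relationships within it.
Only Beta, Eta, and Gamma show the derived state 'no' for C3, supporting them as a clade.
C4 (state 'yes') occurs in Beta and Theta but conflicts with the nesting implied by the other characters — most parsimoniously interpreted as homoplasy.
C5 (derived state 'yes') is unique to Theta (autapomorphy; uninformative for grouping).
Most parsimonious ingroup topology: (((Beta,Eta),Gamma),Theta).
Theta is sister to the clade containing all other ingroup taxa, so it is the earliest-diverging (most basal) ingroup lineage.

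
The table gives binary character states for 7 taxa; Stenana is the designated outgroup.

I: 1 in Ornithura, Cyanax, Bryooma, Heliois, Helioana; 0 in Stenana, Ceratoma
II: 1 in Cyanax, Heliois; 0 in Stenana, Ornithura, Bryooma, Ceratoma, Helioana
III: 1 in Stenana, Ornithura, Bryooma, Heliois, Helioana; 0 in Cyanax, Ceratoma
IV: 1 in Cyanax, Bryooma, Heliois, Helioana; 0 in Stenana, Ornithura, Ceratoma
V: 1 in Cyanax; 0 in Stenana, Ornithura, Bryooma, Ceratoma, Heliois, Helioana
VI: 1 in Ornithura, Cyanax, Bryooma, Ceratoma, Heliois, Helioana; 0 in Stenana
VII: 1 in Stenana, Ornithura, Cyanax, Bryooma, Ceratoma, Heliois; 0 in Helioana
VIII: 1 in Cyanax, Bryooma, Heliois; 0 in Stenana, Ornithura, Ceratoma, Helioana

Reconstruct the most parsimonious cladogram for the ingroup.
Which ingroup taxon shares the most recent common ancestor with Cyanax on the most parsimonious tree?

Character polarity is set by the outgroup: the derived state is whichever differs from the outgroup's state, so for III, VII the derived state is '0', and for the remaining characters it is '1'.
I (derived state '1') is shared by Bryooma, Cyanax, Helioana, Heliois, and Ornithura — a synapomorphy uniting that clade.
II: derived state '1' in Cyanax and Heliois only — synapomorphy for {Cyanax, Heliois}.
III groups Ceratoma and Cyanax, which is incompatible with the clades supported by the remaining characters; treating it as convergent (homoplasy) costs fewer steps than any alternative tree.
IV: derived state '1' in Bryooma, Cyanax, Helioana, and Heliois only — synapomorphy for {Bryooma, Cyanax, Helioana, Heliois}.
V: derived state '1' in Cyanax only — an autapomorphy, so it tells us nothing about relationships among taxa.
All ingroup taxa share the derived state '1' for VI; it defines the ingroup but does not resolve relationships within it.
VII: derived state '0' in Helioana only — an autapomorphy, so it tells us nothing about relationships among taxa.
Only Bryooma, Cyanax, and Heliois show the derived state '1' for VIII, supporting them as a clade.
Most parsimonious ingroup topology: ((Ornithura,(((Cyanax,Heliois),Bryooma),Helioana)),Ceratoma).
Cyanax and Heliois form a cherry on this tree, so they are sister taxa.

Heliois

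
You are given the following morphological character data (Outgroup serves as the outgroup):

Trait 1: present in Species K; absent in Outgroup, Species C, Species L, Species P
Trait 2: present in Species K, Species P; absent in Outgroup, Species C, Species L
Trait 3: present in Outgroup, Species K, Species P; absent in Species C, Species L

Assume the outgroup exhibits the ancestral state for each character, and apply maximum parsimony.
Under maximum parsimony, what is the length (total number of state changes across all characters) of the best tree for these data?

3

Character polarity is set by the outgroup: the derived state is whichever differs from the outgroup's state, so for Trait 3 the derived state is 'absent', and for the remaining characters it is 'present'.
Trait 1 (derived state 'present') is unique to Species K (autapomorphy; uninformative for grouping).
Only Species K and Species P show the derived state 'present' for Trait 2, supporting them as a clade.
Trait 3 (derived state 'absent') is shared by Species C and Species L — a synapomorphy uniting that clade.
Most parsimonious ingroup topology: ((Species K,Species P),(Species C,Species L)).
Changes per character on this tree: Trait 1: 1; Trait 2: 1; Trait 3: 1.
Total = 3.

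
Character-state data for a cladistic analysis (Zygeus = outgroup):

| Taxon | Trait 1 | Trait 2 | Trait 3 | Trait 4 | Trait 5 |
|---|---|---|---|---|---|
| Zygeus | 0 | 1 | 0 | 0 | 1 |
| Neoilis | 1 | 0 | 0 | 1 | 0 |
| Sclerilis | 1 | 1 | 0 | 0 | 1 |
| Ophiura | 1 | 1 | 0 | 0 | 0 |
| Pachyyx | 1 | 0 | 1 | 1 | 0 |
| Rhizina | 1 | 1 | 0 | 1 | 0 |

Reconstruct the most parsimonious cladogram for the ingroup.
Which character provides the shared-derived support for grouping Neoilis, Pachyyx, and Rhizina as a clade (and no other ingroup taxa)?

Character polarity is set by the outgroup: the derived state is whichever differs from the outgroup's state, so for Trait 2, Trait 5 the derived state is '0', and for the remaining characters it is '1'.
All ingroup taxa share the derived state '1' for Trait 1; it defines the ingroup but does not resolve relationships within it.
Only Neoilis and Pachyyx show the derived state '0' for Trait 2, supporting them as a clade.
Trait 3 (derived state '1') is unique to Pachyyx (autapomorphy; uninformative for grouping).
Trait 4 (derived state '1') is shared by Neoilis, Pachyyx, and Rhizina — a synapomorphy uniting that clade.
Only Neoilis, Ophiura, Pachyyx, and Rhizina show the derived state '0' for Trait 5, supporting them as a clade.
Most parsimonious ingroup topology: ((((Neoilis,Pachyyx),Rhizina),Ophiura),Sclerilis).
The clade {Neoilis, Pachyyx, Rhizina} is supported by Trait 4: its derived state '1' occurs in exactly those taxa and in no other taxon (including the outgroup).

Trait 4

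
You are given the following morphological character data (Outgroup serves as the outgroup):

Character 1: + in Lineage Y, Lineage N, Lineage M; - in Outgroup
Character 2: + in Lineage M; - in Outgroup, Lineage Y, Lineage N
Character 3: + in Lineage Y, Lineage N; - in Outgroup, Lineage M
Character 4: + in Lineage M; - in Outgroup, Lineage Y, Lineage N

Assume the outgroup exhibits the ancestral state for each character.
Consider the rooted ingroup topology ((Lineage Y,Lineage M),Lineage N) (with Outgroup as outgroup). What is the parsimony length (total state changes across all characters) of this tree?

Map each character onto ((Lineage Y,Lineage M),Lineage N) (rooted by Outgroup) and count the minimum state changes it requires (Fitch parsimony):
Character 1: 1; Character 2: 1; Character 3: 2; Character 4: 1.
Total tree length = 5.

5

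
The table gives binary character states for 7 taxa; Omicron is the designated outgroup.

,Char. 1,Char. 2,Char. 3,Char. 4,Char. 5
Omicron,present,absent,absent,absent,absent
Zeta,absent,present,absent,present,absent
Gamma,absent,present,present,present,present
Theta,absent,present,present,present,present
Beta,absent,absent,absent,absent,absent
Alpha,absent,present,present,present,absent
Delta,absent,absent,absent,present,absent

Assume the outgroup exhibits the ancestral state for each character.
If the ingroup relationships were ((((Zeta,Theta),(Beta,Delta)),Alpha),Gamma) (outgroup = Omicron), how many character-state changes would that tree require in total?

10

Map each character onto ((((Zeta,Theta),(Beta,Delta)),Alpha),Gamma) (rooted by Omicron) and count the minimum state changes it requires (Fitch parsimony):
Char. 1: 1; Char. 2: 2; Char. 3: 3; Char. 4: 2; Char. 5: 2.
Total tree length = 10.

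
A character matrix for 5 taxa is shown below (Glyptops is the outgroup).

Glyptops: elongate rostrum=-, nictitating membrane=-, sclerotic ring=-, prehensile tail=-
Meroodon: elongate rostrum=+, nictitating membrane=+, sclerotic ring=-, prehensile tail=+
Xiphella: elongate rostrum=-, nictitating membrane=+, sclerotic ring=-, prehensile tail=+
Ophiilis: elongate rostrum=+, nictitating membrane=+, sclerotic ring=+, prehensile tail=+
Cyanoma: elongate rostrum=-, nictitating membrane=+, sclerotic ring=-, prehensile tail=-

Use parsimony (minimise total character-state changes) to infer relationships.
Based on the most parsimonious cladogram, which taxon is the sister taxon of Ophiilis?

Meroodon

The outgroup has state '-' for every character, so '+' is the derived state throughout.
Only Meroodon and Ophiilis show the derived state '+' for elongate rostrum, supporting them as a clade.
nictitating membrane (derived state '+') is shared by all ingroup taxa — unites the whole ingroup.
sclerotic ring: derived state '+' in Ophiilis only — an autapomorphy, so it tells us nothing about relationships among taxa.
Only Meroodon, Ophiilis, and Xiphella show the derived state '+' for prehensile tail, supporting them as a clade.
Most parsimonious ingroup topology: (((Meroodon,Ophiilis),Xiphella),Cyanoma).
Ophiilis and Meroodon form a cherry on this tree, so they are sister taxa.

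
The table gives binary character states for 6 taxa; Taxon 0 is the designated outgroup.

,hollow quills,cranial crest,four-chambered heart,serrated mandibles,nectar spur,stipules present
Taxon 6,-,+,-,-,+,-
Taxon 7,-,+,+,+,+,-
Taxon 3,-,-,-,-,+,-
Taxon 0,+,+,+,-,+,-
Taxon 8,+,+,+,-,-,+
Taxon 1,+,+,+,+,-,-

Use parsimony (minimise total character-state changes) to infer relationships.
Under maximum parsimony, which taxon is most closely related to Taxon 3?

Character polarity is set by the outgroup: the derived state is whichever differs from the outgroup's state, so for hollow quills, cranial crest, four-chambered heart, nectar spur the derived state is '-', and for the remaining characters it is '+'.
Only Taxon 3, Taxon 6, and Taxon 7 show the derived state '-' for hollow quills, supporting them as a clade.
cranial crest: derived state '-' in Taxon 3 only — an autapomorphy, so it tells us nothing about relationships among taxa.
Only Taxon 3 and Taxon 6 show the derived state '-' for four-chambered heart, supporting them as a clade.
serrated mandibles (state '+') occurs in Taxon 1 and Taxon 7 but conflicts with the nesting implied by the other characters — most parsimoniously interpreted as homoplasy.
nectar spur (derived state '-') is shared by Taxon 1 and Taxon 8 — a synapomorphy uniting that clade.
stipules present (derived state '+') is unique to Taxon 8 (autapomorphy; uninformative for grouping).
Most parsimonious ingroup topology: ((Taxon 1,Taxon 8),((Taxon 6,Taxon 3),Taxon 7)).
Taxon 3 and Taxon 6 form a cherry on this tree, so they are sister taxa.

Taxon 6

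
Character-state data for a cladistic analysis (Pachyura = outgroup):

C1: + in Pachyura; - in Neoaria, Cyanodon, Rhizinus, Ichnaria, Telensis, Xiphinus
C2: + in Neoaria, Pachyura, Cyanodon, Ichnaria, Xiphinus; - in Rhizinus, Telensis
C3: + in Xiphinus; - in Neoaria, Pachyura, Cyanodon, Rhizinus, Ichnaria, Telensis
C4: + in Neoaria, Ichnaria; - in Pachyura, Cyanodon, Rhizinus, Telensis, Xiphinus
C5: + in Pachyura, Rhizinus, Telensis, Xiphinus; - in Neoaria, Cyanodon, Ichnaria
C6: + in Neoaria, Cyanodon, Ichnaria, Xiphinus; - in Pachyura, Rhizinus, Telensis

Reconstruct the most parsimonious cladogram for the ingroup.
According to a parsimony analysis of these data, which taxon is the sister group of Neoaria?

Ichnaria

Character polarity is set by the outgroup: the derived state is whichever differs from the outgroup's state, so for C1, C2, C5 the derived state is '-', and for the remaining characters it is '+'.
All ingroup taxa share the derived state '-' for C1; it defines the ingroup but does not resolve relationships within it.
C2: derived state '-' in Rhizinus and Telensis only — synapomorphy for {Rhizinus, Telensis}.
C3: derived state '+' in Xiphinus only — an autapomorphy, so it tells us nothing about relationships among taxa.
Only Ichnaria and Neoaria show the derived state '+' for C4, supporting them as a clade.
C5: derived state '-' in Cyanodon, Ichnaria, and Neoaria only — synapomorphy for {Cyanodon, Ichnaria, Neoaria}.
Only Cyanodon, Ichnaria, Neoaria, and Xiphinus show the derived state '+' for C6, supporting them as a clade.
Most parsimonious ingroup topology: (((Cyanodon,(Ichnaria,Neoaria)),Xiphinus),(Telensis,Rhizinus)).
Neoaria and Ichnaria form a cherry on this tree, so they are sister taxa.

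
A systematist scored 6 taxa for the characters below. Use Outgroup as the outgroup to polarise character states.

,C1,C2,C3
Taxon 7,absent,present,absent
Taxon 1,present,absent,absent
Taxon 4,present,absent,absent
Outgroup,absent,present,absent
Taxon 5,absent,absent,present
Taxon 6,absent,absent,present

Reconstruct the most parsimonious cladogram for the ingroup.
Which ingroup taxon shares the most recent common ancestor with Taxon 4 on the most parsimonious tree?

Taxon 1

Character polarity is set by the outgroup: the derived state is whichever differs from the outgroup's state, so for C2 the derived state is 'absent', and for the remaining characters it is 'present'.
Only Taxon 1 and Taxon 4 show the derived state 'present' for C1, supporting them as a clade.
Only Taxon 1, Taxon 4, Taxon 5, and Taxon 6 show the derived state 'absent' for C2, supporting them as a clade.
C3 (derived state 'present') is shared by Taxon 5 and Taxon 6 — a synapomorphy uniting that clade.
Most parsimonious ingroup topology: (((Taxon 1,Taxon 4),(Taxon 5,Taxon 6)),Taxon 7).
Taxon 4 and Taxon 1 form a cherry on this tree, so they are sister taxa.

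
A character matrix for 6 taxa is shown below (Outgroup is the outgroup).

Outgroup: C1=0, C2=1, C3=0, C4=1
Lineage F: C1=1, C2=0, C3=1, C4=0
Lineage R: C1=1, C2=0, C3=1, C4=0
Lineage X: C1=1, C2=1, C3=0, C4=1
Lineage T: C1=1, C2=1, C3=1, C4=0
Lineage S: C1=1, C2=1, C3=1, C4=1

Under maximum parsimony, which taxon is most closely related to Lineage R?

Character polarity is set by the outgroup: the derived state is whichever differs from the outgroup's state, so for C2, C4 the derived state is '0', and for the remaining characters it is '1'.
C1 (derived state '1') is shared by all ingroup taxa — unites the whole ingroup.
Only Lineage F and Lineage R show the derived state '0' for C2, supporting them as a clade.
C3 (derived state '1') is shared by Lineage F, Lineage R, Lineage S, and Lineage T — a synapomorphy uniting that clade.
C4: derived state '0' in Lineage F, Lineage R, and Lineage T only — synapomorphy for {Lineage F, Lineage R, Lineage T}.
Most parsimonious ingroup topology: ((((Lineage F,Lineage R),Lineage T),Lineage S),Lineage X).
Lineage R and Lineage F form a cherry on this tree, so they are sister taxa.

Lineage F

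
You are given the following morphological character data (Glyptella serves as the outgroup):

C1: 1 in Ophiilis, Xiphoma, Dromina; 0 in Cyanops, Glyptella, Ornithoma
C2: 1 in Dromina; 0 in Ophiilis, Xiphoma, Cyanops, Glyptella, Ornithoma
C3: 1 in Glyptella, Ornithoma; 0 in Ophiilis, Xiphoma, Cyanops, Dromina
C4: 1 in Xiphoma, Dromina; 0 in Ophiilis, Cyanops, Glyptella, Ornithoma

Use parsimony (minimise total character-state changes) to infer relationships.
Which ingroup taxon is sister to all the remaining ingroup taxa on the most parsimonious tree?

Character polarity is set by the outgroup: the derived state is whichever differs from the outgroup's state, so for C3 the derived state is '0', and for the remaining characters it is '1'.
C1: derived state '1' in Dromina, Ophiilis, and Xiphoma only — synapomorphy for {Dromina, Ophiilis, Xiphoma}.
C2 (derived state '1') is unique to Dromina (autapomorphy; uninformative for grouping).
Only Cyanops, Dromina, Ophiilis, and Xiphoma show the derived state '0' for C3, supporting them as a clade.
C4 (derived state '1') is shared by Dromina and Xiphoma — a synapomorphy uniting that clade.
Most parsimonious ingroup topology: ((((Dromina,Xiphoma),Ophiilis),Cyanops),Ornithoma).
Ornithoma is sister to the clade containing all other ingroup taxa, so it is the earliest-diverging (most basal) ingroup lineage.

Ornithoma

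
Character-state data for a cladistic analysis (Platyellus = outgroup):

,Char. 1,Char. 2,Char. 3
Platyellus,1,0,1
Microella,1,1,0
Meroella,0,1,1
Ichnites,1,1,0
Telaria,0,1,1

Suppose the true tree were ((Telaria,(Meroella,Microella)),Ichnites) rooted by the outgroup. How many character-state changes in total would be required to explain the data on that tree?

5

Map each character onto ((Telaria,(Meroella,Microella)),Ichnites) (rooted by Platyellus) and count the minimum state changes it requires (Fitch parsimony):
Char. 1: 2; Char. 2: 1; Char. 3: 2.
Total tree length = 5.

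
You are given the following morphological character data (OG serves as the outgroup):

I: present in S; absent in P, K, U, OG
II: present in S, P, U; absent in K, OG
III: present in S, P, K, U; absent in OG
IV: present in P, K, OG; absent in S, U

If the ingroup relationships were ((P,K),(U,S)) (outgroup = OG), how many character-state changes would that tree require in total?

Map each character onto ((P,K),(U,S)) (rooted by OG) and count the minimum state changes it requires (Fitch parsimony):
I: 1; II: 2; III: 1; IV: 1.
Total tree length = 5.

5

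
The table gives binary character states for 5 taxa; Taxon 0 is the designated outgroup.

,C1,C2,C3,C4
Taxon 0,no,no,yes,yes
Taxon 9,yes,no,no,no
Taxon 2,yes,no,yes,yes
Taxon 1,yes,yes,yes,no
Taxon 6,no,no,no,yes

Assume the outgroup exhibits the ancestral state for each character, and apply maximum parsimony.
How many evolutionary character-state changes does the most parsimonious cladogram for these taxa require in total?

5

Character polarity is set by the outgroup: the derived state is whichever differs from the outgroup's state, so for C3, C4 the derived state is 'no', and for the remaining characters it is 'yes'.
Only Taxon 1, Taxon 2, and Taxon 9 show the derived state 'yes' for C1, supporting them as a clade.
C2 (derived state 'yes') is unique to Taxon 1 (autapomorphy; uninformative for grouping).
C3 groups Taxon 6 and Taxon 9, which is incompatible with the clades supported by the remaining characters; treating it as convergent (homoplasy) costs fewer steps than any alternative tree.
C4: derived state 'no' in Taxon 1 and Taxon 9 only — synapomorphy for {Taxon 1, Taxon 9}.
Most parsimonious ingroup topology: (((Taxon 9,Taxon 1),Taxon 2),Taxon 6).
Changes per character on this tree: C1: 1; C2: 1; C3: 2; C4: 1.
Total = 5.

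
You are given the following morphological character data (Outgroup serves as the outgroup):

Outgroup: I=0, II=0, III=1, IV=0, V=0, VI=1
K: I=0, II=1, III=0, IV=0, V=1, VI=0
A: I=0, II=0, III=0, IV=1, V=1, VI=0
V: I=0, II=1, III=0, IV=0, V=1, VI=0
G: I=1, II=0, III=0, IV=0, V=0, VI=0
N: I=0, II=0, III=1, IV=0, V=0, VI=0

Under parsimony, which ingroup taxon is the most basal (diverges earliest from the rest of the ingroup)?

Character polarity is set by the outgroup: the derived state is whichever differs from the outgroup's state, so for III, VI the derived state is '0', and for the remaining characters it is '1'.
I: derived state '1' in G only — an autapomorphy, so it tells us nothing about relationships among taxa.
II: derived state '1' in K and V only — synapomorphy for {K, V}.
Only A, G, K, and V show the derived state '0' for III, supporting them as a clade.
IV (derived state '1') is unique to A (autapomorphy; uninformative for grouping).
V: derived state '1' in A, K, and V only — synapomorphy for {A, K, V}.
VI (derived state '0') is shared by all ingroup taxa — unites the whole ingroup.
Most parsimonious ingroup topology: ((((K,V),A),G),N).
N is sister to the clade containing all other ingroup taxa, so it is the earliest-diverging (most basal) ingroup lineage.

N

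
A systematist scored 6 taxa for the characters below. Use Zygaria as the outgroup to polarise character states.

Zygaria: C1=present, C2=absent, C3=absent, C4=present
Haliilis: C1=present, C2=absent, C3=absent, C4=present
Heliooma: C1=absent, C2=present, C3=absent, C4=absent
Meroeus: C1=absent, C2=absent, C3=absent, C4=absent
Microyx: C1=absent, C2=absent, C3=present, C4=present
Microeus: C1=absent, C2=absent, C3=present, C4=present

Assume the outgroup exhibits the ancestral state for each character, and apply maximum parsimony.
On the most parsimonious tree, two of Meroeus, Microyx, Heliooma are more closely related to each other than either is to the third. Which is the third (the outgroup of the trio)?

Microyx

Character polarity is set by the outgroup: the derived state is whichever differs from the outgroup's state, so for C1, C4 the derived state is 'absent', and for the remaining characters it is 'present'.
C1: derived state 'absent' in Heliooma, Meroeus, Microeus, and Microyx only — synapomorphy for {Heliooma, Meroeus, Microeus, Microyx}.
C2 (derived state 'present') is unique to Heliooma (autapomorphy; uninformative for grouping).
Only Microeus and Microyx show the derived state 'present' for C3, supporting them as a clade.
Only Heliooma and Meroeus show the derived state 'absent' for C4, supporting them as a clade.
Most parsimonious ingroup topology: (Haliilis,((Heliooma,Meroeus),(Microyx,Microeus))).
Meroeus and Heliooma share a more recent common ancestor with each other than either does with Microyx, so Microyx is the least closely related of the three.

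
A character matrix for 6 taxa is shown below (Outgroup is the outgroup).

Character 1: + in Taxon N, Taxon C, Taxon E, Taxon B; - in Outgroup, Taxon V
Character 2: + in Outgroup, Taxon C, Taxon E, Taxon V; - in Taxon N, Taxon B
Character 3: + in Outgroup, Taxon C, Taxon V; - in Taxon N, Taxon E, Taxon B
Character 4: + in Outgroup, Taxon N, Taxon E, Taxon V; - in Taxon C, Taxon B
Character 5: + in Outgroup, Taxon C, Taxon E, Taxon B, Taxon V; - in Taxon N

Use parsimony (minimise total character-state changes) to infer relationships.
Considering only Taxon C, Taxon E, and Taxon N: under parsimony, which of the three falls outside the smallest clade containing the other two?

Taxon C

Character polarity is set by the outgroup: the derived state is whichever differs from the outgroup's state, so for Character 2, Character 3, Character 4, Character 5 the derived state is '-', and for the remaining characters it is '+'.
Character 1: derived state '+' in Taxon B, Taxon C, Taxon E, and Taxon N only — synapomorphy for {Taxon B, Taxon C, Taxon E, Taxon N}.
Only Taxon B and Taxon N show the derived state '-' for Character 2, supporting them as a clade.
Character 3 (derived state '-') is shared by Taxon B, Taxon E, and Taxon N — a synapomorphy uniting that clade.
Character 4 groups Taxon B and Taxon C, which is incompatible with the clades supported by the remaining characters; treating it as convergent (homoplasy) costs fewer steps than any alternative tree.
Character 5: derived state '-' in Taxon N only — an autapomorphy, so it tells us nothing about relationships among taxa.
Most parsimonious ingroup topology: ((((Taxon N,Taxon B),Taxon E),Taxon C),Taxon V).
Taxon N and Taxon E share a more recent common ancestor with each other than either does with Taxon C, so Taxon C is the least closely related of the three.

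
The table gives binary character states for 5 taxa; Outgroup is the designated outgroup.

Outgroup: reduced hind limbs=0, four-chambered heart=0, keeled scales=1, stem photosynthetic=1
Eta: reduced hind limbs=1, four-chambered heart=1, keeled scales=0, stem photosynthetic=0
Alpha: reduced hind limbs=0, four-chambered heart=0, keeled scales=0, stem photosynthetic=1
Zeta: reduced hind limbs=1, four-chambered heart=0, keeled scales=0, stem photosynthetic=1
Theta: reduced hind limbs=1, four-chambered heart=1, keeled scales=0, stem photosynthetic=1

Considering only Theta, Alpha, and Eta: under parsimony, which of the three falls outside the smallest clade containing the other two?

Alpha

Character polarity is set by the outgroup: the derived state is whichever differs from the outgroup's state, so for keeled scales, stem photosynthetic the derived state is '0', and for the remaining characters it is '1'.
reduced hind limbs (derived state '1') is shared by Eta, Theta, and Zeta — a synapomorphy uniting that clade.
four-chambered heart: derived state '1' in Eta and Theta only — synapomorphy for {Eta, Theta}.
keeled scales (derived state '0') is shared by all ingroup taxa — unites the whole ingroup.
stem photosynthetic: derived state '0' in Eta only — an autapomorphy, so it tells us nothing about relationships among taxa.
Most parsimonious ingroup topology: (((Eta,Theta),Zeta),Alpha).
Eta and Theta share a more recent common ancestor with each other than either does with Alpha, so Alpha is the least closely related of the three.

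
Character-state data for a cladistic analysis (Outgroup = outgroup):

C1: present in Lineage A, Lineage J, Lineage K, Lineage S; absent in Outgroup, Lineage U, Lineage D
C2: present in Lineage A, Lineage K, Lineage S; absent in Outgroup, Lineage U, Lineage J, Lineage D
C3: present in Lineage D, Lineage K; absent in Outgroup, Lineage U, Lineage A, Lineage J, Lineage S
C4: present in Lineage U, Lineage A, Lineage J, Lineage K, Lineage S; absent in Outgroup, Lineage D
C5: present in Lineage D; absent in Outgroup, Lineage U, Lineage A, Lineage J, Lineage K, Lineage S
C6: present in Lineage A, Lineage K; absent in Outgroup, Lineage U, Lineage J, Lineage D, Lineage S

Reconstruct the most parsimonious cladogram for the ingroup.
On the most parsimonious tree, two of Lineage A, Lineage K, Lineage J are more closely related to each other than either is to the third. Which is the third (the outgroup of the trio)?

The outgroup has state 'absent' for every character, so 'present' is the derived state throughout.
C1: derived state 'present' in Lineage A, Lineage J, Lineage K, and Lineage S only — synapomorphy for {Lineage A, Lineage J, Lineage K, Lineage S}.
C2: derived state 'present' in Lineage A, Lineage K, and Lineage S only — synapomorphy for {Lineage A, Lineage K, Lineage S}.
C3 groups Lineage D and Lineage K, which is incompatible with the clades supported by the remaining characters; treating it as convergent (homoplasy) costs fewer steps than any alternative tree.
Only Lineage A, Lineage J, Lineage K, Lineage S, and Lineage U show the derived state 'present' for C4, supporting them as a clade.
C5: derived state 'present' in Lineage D only — an autapomorphy, so it tells us nothing about relationships among taxa.
Only Lineage A and Lineage K show the derived state 'present' for C6, supporting them as a clade.
Most parsimonious ingroup topology: ((Lineage U,(((Lineage A,Lineage K),Lineage S),Lineage J)),Lineage D).
Lineage K and Lineage A share a more recent common ancestor with each other than either does with Lineage J, so Lineage J is the least closely related of the three.

Lineage J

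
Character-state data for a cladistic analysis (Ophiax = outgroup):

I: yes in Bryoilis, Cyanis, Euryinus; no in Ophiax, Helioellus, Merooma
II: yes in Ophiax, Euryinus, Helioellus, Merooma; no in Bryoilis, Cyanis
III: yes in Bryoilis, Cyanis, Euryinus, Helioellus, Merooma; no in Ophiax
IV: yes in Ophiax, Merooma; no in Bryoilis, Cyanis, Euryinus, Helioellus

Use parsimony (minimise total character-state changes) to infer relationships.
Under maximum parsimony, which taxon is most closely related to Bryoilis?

Cyanis

Character polarity is set by the outgroup: the derived state is whichever differs from the outgroup's state, so for II, IV the derived state is 'no', and for the remaining characters it is 'yes'.
I: derived state 'yes' in Bryoilis, Cyanis, and Euryinus only — synapomorphy for {Bryoilis, Cyanis, Euryinus}.
II (derived state 'no') is shared by Bryoilis and Cyanis — a synapomorphy uniting that clade.
III (derived state 'yes') is shared by all ingroup taxa — unites the whole ingroup.
IV (derived state 'no') is shared by Bryoilis, Cyanis, Euryinus, and Helioellus — a synapomorphy uniting that clade.
Most parsimonious ingroup topology: ((((Bryoilis,Cyanis),Euryinus),Helioellus),Merooma).
Bryoilis and Cyanis form a cherry on this tree, so they are sister taxa.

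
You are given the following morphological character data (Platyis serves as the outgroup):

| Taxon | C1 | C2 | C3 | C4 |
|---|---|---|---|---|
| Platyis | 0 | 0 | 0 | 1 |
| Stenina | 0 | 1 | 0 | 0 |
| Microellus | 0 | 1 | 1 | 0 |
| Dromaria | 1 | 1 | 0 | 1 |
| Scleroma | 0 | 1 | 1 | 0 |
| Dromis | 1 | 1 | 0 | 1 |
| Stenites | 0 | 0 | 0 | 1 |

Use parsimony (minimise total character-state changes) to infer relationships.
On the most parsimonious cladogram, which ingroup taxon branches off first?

Stenites

Character polarity is set by the outgroup: the derived state is whichever differs from the outgroup's state, so for C4 the derived state is '0', and for the remaining characters it is '1'.
Only Dromaria and Dromis show the derived state '1' for C1, supporting them as a clade.
Only Dromaria, Dromis, Microellus, Scleroma, and Stenina show the derived state '1' for C2, supporting them as a clade.
Only Microellus and Scleroma show the derived state '1' for C3, supporting them as a clade.
Only Microellus, Scleroma, and Stenina show the derived state '0' for C4, supporting them as a clade.
Most parsimonious ingroup topology: (((Stenina,(Microellus,Scleroma)),(Dromaria,Dromis)),Stenites).
Stenites is sister to the clade containing all other ingroup taxa, so it is the earliest-diverging (most basal) ingroup lineage.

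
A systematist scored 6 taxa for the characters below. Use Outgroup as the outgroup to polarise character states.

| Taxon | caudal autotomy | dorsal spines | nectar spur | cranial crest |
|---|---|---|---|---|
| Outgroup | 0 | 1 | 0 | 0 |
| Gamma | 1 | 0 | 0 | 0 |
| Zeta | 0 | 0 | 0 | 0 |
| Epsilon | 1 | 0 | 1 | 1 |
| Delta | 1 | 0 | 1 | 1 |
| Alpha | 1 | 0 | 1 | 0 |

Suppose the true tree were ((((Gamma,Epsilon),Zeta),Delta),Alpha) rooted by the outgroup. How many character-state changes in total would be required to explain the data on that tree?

Map each character onto ((((Gamma,Epsilon),Zeta),Delta),Alpha) (rooted by Outgroup) and count the minimum state changes it requires (Fitch parsimony):
caudal autotomy: 2; dorsal spines: 1; nectar spur: 3; cranial crest: 2.
Total tree length = 8.

8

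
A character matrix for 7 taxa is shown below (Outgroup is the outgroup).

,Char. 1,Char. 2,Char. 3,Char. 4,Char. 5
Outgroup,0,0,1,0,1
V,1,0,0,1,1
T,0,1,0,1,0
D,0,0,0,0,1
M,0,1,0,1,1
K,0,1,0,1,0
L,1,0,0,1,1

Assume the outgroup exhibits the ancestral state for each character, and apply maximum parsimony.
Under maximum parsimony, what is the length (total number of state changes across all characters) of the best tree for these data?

5

Character polarity is set by the outgroup: the derived state is whichever differs from the outgroup's state, so for Char. 3, Char. 5 the derived state is '0', and for the remaining characters it is '1'.
Char. 1: derived state '1' in L and V only — synapomorphy for {L, V}.
Char. 2: derived state '1' in K, M, and T only — synapomorphy for {K, M, T}.
All ingroup taxa share the derived state '0' for Char. 3; it defines the ingroup but does not resolve relationships within it.
Char. 4: derived state '1' in K, L, M, T, and V only — synapomorphy for {K, L, M, T, V}.
Char. 5: derived state '0' in K and T only — synapomorphy for {K, T}.
Most parsimonious ingroup topology: (((V,L),((T,K),M)),D).
Changes per character on this tree: Char. 1: 1; Char. 2: 1; Char. 3: 1; Char. 4: 1; Char. 5: 1.
Total = 5.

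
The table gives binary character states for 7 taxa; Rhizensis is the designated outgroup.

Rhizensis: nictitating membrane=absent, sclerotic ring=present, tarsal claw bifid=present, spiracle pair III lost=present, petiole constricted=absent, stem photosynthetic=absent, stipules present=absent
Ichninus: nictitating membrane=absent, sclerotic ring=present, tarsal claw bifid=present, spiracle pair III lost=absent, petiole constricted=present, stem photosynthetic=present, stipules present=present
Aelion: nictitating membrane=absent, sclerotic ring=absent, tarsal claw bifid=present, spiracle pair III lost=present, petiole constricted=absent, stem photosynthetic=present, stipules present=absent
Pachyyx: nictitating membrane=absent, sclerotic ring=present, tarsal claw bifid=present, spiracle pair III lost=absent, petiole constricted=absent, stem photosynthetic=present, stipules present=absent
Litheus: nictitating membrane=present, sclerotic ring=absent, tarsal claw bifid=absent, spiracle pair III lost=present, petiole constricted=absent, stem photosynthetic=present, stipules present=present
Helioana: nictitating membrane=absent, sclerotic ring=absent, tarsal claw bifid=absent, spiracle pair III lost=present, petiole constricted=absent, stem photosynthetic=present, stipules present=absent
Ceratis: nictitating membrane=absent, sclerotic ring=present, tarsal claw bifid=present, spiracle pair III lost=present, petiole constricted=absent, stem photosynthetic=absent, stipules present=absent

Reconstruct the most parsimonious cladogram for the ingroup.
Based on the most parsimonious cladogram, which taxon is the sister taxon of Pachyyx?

Ichninus

Character polarity is set by the outgroup: the derived state is whichever differs from the outgroup's state, so for sclerotic ring, tarsal claw bifid, spiracle pair III lost the derived state is 'absent', and for the remaining characters it is 'present'.
nictitating membrane: derived state 'present' in Litheus only — an autapomorphy, so it tells us nothing about relationships among taxa.
Only Aelion, Helioana, and Litheus show the derived state 'absent' for sclerotic ring, supporting them as a clade.
tarsal claw bifid (derived state 'absent') is shared by Helioana and Litheus — a synapomorphy uniting that clade.
Only Ichninus and Pachyyx show the derived state 'absent' for spiracle pair III lost, supporting them as a clade.
petiole constricted: derived state 'present' in Ichninus only — an autapomorphy, so it tells us nothing about relationships among taxa.
stem photosynthetic (derived state 'present') is shared by Aelion, Helioana, Ichninus, Litheus, and Pachyyx — a synapomorphy uniting that clade.
stipules present (state 'present') occurs in Ichninus and Litheus but conflicts with the nesting implied by the other characters — most parsimoniously interpreted as homoplasy.
Most parsimonious ingroup topology: (((Ichninus,Pachyyx),(Aelion,(Litheus,Helioana))),Ceratis).
Pachyyx and Ichninus form a cherry on this tree, so they are sister taxa.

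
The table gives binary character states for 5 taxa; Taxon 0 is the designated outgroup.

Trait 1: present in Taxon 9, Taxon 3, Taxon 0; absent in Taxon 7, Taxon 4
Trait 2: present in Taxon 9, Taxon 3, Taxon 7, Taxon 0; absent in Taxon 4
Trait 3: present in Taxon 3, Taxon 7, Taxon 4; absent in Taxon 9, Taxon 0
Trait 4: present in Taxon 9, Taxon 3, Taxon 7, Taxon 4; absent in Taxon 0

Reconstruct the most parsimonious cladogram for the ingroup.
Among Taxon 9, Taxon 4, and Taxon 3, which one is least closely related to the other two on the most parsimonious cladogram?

Taxon 9

Character polarity is set by the outgroup: the derived state is whichever differs from the outgroup's state, so for Trait 1, Trait 2 the derived state is 'absent', and for the remaining characters it is 'present'.
Trait 1 (derived state 'absent') is shared by Taxon 4 and Taxon 7 — a synapomorphy uniting that clade.
Trait 2 (derived state 'absent') is unique to Taxon 4 (autapomorphy; uninformative for grouping).
Trait 3 (derived state 'present') is shared by Taxon 3, Taxon 4, and Taxon 7 — a synapomorphy uniting that clade.
Trait 4 (derived state 'present') is shared by all ingroup taxa — unites the whole ingroup.
Most parsimonious ingroup topology: (Taxon 9,((Taxon 4,Taxon 7),Taxon 3)).
Taxon 3 and Taxon 4 share a more recent common ancestor with each other than either does with Taxon 9, so Taxon 9 is the least closely related of the three.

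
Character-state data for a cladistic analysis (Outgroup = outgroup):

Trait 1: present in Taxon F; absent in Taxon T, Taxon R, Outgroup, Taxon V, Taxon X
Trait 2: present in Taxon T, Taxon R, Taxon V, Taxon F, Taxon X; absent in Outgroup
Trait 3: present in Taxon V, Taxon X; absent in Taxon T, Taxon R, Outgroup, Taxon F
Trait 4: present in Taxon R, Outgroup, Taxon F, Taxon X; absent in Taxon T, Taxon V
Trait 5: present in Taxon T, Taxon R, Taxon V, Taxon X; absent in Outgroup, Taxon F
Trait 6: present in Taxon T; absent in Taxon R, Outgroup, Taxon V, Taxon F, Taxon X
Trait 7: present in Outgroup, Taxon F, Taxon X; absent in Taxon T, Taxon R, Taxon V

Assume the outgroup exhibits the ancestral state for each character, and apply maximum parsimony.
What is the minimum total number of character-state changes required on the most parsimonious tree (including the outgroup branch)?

8

Character polarity is set by the outgroup: the derived state is whichever differs from the outgroup's state, so for Trait 4, Trait 7 the derived state is 'absent', and for the remaining characters it is 'present'.
Trait 1: derived state 'present' in Taxon F only — an autapomorphy, so it tells us nothing about relationships among taxa.
Trait 2 (derived state 'present') is shared by all ingroup taxa — unites the whole ingroup.
Trait 3 groups Taxon V and Taxon X, which is incompatible with the clades supported by the remaining characters; treating it as convergent (homoplasy) costs fewer steps than any alternative tree.
Trait 4: derived state 'absent' in Taxon T and Taxon V only — synapomorphy for {Taxon T, Taxon V}.
Only Taxon R, Taxon T, Taxon V, and Taxon X show the derived state 'present' for Trait 5, supporting them as a clade.
Trait 6: derived state 'present' in Taxon T only — an autapomorphy, so it tells us nothing about relationships among taxa.
Trait 7 (derived state 'absent') is shared by Taxon R, Taxon T, and Taxon V — a synapomorphy uniting that clade.
Most parsimonious ingroup topology: ((((Taxon V,Taxon T),Taxon R),Taxon X),Taxon F).
Changes per character on this tree: Trait 1: 1; Trait 2: 1; Trait 3: 2; Trait 4: 1; Trait 5: 1; Trait 6: 1; Trait 7: 1.
Total = 8.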